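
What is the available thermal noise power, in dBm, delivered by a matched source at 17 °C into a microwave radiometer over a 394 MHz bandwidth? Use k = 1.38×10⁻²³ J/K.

T = 17 °C + 273.15 = 290.15 K
P_n = kTB = 1.38×10⁻²³ × 290.15 × 3.94×10⁸ = 1.58×10⁻¹² W
In dBm: 10 log₁₀(1.58×10⁻¹² / 10⁻³) = −88.0 dBm

−88.0 dBm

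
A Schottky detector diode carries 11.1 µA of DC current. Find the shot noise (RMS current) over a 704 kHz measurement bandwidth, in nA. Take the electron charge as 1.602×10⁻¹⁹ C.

1.58 nA

I_n = √(2qI·B)
2qI·B = 2 × 1.602×10⁻¹⁹ × 1.11×10⁻⁵ × 7.04×10⁵ = 2.50×10⁻¹⁸ A²
I_n = √(2.50×10⁻¹⁸) = 1.58×10⁻⁹ A = 1.58 nA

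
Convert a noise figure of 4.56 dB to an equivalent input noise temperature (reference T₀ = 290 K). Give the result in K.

F = 10^(4.56/10) = 2.85759
T_e = (F − 1)·T₀ = (2.85759 − 1) × 290 = 539 K

539 K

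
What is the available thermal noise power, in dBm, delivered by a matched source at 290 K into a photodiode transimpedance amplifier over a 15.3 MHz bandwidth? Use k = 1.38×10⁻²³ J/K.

−102.1 dBm

P_n = kTB = 1.38×10⁻²³ × 290 × 1.53×10⁷ = 6.12×10⁻¹⁴ W
In dBm: 10 log₁₀(6.12×10⁻¹⁴ / 10⁻³) = −102.1 dBm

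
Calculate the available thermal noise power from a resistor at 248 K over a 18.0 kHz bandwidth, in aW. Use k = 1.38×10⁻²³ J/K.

P_n = kTB = 1.38×10⁻²³ × 248 × 1.80×10⁴ = 6.16×10⁻¹⁷ W = 61.6 aW

61.6 aW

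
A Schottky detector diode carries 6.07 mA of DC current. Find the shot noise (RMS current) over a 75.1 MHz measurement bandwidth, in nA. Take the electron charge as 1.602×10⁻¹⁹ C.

I_n = √(2qI·B)
2qI·B = 2 × 1.602×10⁻¹⁹ × 6.07×10⁻³ × 7.51×10⁷ = 1.46×10⁻¹³ A²
I_n = √(1.46×10⁻¹³) = 3.82×10⁻⁷ A = 382 nA

382 nA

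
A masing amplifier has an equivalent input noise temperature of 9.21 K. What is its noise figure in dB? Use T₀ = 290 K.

F = 1 + T_e/T₀ = 1 + 9.21/290 = 1.03176
NF = 10 log₁₀(1.03176) = 0.136 dB

0.136 dB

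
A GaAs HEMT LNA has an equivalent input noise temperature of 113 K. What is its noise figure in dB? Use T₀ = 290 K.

1.43 dB

F = 1 + T_e/T₀ = 1 + 113/290 = 1.38966
NF = 10 log₁₀(1.38966) = 1.43 dB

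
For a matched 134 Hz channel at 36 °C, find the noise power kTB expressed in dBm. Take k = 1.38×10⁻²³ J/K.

−152.4 dBm

T = 36 °C + 273.15 = 309.15 K
P_n = kTB = 1.38×10⁻²³ × 309.15 × 1.34×10² = 5.72×10⁻¹⁹ W
In dBm: 10 log₁₀(5.72×10⁻¹⁹ / 10⁻³) = −152.4 dBm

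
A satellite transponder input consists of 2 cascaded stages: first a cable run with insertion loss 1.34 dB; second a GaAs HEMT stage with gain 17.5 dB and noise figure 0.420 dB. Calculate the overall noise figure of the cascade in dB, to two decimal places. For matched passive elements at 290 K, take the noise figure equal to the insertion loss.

1.76 dB

Convert to linear (a loss of L dB is a gain of −L dB): F_i = 10^(NF_i/10), G_i = 10^(G_i,dB/10)
  Stage 1: F_1 = 10^(1.34/10) = 1.361, G_1 = 10^(−1.34/10) = 0.7345
  Stage 2: F_2 = 10^(0.420/10) = 1.102, G_2 = 10^(17.5/10) = 56.23
Friis cascade:
  F = 1.361 + (1.102 − 1)/0.7345 = 1.500
NF = 10 log₁₀(1.500) = 1.76 dB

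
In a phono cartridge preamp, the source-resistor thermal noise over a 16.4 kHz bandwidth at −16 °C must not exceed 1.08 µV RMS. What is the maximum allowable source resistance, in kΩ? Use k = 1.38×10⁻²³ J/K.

T = −16 °C + 273.15 = 257.15 K
Johnson–Nyquist: V_n = √(4kTRB) ⇒ R = V_n² / (4kTB)
4kTB = 4 × 1.38×10⁻²³ × 257.15 × 1.64×10⁴ = 2.33×10⁻¹⁶
R = (1.08×10⁻⁶)² / 2.33×10⁻¹⁶ = 5.01×10³ Ω = 5.01 kΩ

5.01 kΩ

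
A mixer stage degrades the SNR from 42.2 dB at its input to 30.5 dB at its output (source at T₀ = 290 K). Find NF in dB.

NF (dB) = SNR_in(dB) − SNR_out(dB) when the source is at T₀
NF = 42.2 − 30.5 = 11.7 dB

11.7 dB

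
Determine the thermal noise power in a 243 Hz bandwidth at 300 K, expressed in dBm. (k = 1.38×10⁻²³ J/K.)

P_n = kTB = 1.38×10⁻²³ × 300 × 2.43×10² = 1.01×10⁻¹⁸ W
In dBm: 10 log₁₀(1.01×10⁻¹⁸ / 10⁻³) = −150.0 dBm

−150.0 dBm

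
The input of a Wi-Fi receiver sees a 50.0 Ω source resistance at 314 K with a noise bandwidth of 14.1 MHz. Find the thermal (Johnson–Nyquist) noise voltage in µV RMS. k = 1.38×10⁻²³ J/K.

3.50 µV

V_n = √(4kTRB)
4kTRB = 4 × 1.38×10⁻²³ × 314 × 5.00×10¹ × 1.41×10⁷ = 1.22×10⁻¹¹ V²
V_n = √(1.22×10⁻¹¹) = 3.50×10⁻⁶ V = 3.50 µV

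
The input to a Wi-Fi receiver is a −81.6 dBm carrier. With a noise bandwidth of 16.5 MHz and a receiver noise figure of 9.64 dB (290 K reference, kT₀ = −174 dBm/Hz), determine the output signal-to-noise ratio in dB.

Noise floor: N = −174 + 10 log₁₀(B) + NF
10 log₁₀(1.65×10⁷) = 72.17 dB
N = −174 + 72.17 + 9.64 = −92.19 dBm
SNR = P_sig − N = −81.6 − (−92.19) = 10.59 dB → 10.6 dB

10.6 dB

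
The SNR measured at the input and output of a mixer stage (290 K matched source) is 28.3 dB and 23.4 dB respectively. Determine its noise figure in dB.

NF (dB) = SNR_in(dB) − SNR_out(dB) when the source is at T₀
NF = 28.3 − 23.4 = 4.9 dB

4.9 dB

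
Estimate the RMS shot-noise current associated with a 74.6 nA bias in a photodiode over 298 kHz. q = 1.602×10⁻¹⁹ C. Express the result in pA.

I_n = √(2qI·B)
2qI·B = 2 × 1.602×10⁻¹⁹ × 7.46×10⁻⁸ × 2.98×10⁵ = 7.12×10⁻²¹ A²
I_n = √(7.12×10⁻²¹) = 8.44×10⁻¹¹ A = 84.4 pA

84.4 pA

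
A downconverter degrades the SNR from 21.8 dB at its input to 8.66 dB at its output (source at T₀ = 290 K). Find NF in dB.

13.14 dB

NF (dB) = SNR_in(dB) − SNR_out(dB) when the source is at T₀
NF = 21.8 − 8.66 = 13.14 dB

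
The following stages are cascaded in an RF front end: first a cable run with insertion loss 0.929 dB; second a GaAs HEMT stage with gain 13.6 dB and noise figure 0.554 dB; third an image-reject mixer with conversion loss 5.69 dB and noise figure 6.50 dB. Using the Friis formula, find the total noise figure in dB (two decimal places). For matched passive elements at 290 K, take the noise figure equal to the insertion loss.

Convert to linear (a loss of L dB is a gain of −L dB): F_i = 10^(NF_i/10), G_i = 10^(G_i,dB/10)
  Stage 1: F_1 = 10^(0.929/10) = 1.239, G_1 = 10^(−0.929/10) = 0.8074
  Stage 2: F_2 = 10^(0.554/10) = 1.136, G_2 = 10^(13.6/10) = 22.91
  Stage 3: F_3 = 10^(6.50/10) = 4.467, G_3 = 10^(−5.69/10) = 0.2698
Friis cascade:
  F = 1.239 + (1.136 − 1)/0.8074 + (4.467 − 1)/18.50 = 1.594
NF = 10 log₁₀(1.594) = 2.03 dB

2.03 dB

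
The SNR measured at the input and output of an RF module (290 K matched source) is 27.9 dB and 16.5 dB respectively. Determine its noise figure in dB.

NF (dB) = SNR_in(dB) − SNR_out(dB) when the source is at T₀
NF = 27.9 − 16.5 = 11.4 dB

11.4 dB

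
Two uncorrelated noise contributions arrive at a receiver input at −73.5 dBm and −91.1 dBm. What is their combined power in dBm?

−73.4 dBm

Convert to linear, add, convert back:
P₁ = 4.47×10⁻¹¹ W, P₂ = 7.76×10⁻¹³ W
P_tot = 4.54×10⁻¹¹ W → 10 log₁₀(P_tot / 10⁻³) = −73.4 dBm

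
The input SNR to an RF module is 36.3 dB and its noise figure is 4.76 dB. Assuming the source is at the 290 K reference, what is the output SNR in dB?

31.54 dB

By definition F = SNR_in/SNR_out, so in dB: SNR_out = SNR_in − NF
SNR_out = 36.3 − 4.76 = 31.54 dB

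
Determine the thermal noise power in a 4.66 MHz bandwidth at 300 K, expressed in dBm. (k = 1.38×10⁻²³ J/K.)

−107.1 dBm

P_n = kTB = 1.38×10⁻²³ × 300 × 4.66×10⁶ = 1.93×10⁻¹⁴ W
In dBm: 10 log₁₀(1.93×10⁻¹⁴ / 10⁻³) = −107.1 dBm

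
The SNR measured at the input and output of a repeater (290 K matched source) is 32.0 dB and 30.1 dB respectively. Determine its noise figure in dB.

1.9 dB

NF (dB) = SNR_in(dB) − SNR_out(dB) when the source is at T₀
NF = 32.0 − 30.1 = 1.9 dB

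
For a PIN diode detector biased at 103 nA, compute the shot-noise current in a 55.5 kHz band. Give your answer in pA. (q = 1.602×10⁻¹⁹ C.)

I_n = √(2qI·B)
2qI·B = 2 × 1.602×10⁻¹⁹ × 1.03×10⁻⁷ × 5.55×10⁴ = 1.83×10⁻²¹ A²
I_n = √(1.83×10⁻²¹) = 4.28×10⁻¹¹ A = 42.8 pA

42.8 pA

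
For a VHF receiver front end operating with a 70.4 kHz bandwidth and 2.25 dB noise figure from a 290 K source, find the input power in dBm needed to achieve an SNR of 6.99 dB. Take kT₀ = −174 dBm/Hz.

Sensitivity = −174 + 10 log₁₀(B) + NF + SNR_min
= −174 + 48.48 + 2.25 + 6.99
= −116.28 dBm → −116.3 dBm

−116.3 dBm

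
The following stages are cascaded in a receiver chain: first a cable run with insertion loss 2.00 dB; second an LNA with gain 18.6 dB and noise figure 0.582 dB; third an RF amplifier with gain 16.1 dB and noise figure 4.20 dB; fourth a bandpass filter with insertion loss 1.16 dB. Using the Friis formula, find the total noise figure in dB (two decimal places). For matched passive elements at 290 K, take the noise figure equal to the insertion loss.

Convert to linear (a loss of L dB is a gain of −L dB): F_i = 10^(NF_i/10), G_i = 10^(G_i,dB/10)
  Stage 1: F_1 = 10^(2.00/10) = 1.585, G_1 = 10^(−2.00/10) = 0.6310
  Stage 2: F_2 = 10^(0.582/10) = 1.143, G_2 = 10^(18.6/10) = 72.44
  Stage 3: F_3 = 10^(4.20/10) = 2.630, G_3 = 10^(16.1/10) = 40.74
  Stage 4: F_4 = 10^(1.16/10) = 1.306, G_4 = 10^(−1.16/10) = 0.7656
Friis cascade:
  F = 1.585 + (1.143 − 1)/0.6310 + (2.630 − 1)/45.71 + (1.306 − 1)/1862 = 1.848
NF = 10 log₁₀(1.848) = 2.67 dB

2.67 dB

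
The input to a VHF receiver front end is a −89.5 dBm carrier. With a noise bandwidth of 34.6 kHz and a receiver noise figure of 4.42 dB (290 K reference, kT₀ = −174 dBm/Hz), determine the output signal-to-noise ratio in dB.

34.7 dB

Noise floor: N = −174 + 10 log₁₀(B) + NF
10 log₁₀(3.46×10⁴) = 45.39 dB
N = −174 + 45.39 + 4.42 = −124.19 dBm
SNR = P_sig − N = −89.5 − (−124.19) = 34.69 dB → 34.7 dB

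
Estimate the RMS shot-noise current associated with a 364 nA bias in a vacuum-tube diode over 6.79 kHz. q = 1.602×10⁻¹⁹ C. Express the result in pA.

I_n = √(2qI·B)
2qI·B = 2 × 1.602×10⁻¹⁹ × 3.64×10⁻⁷ × 6.79×10³ = 7.92×10⁻²² A²
I_n = √(7.92×10⁻²²) = 2.81×10⁻¹¹ A = 28.1 pA

28.1 pA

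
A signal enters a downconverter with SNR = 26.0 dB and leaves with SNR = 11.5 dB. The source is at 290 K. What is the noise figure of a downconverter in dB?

14.5 dB

NF (dB) = SNR_in(dB) − SNR_out(dB) when the source is at T₀
NF = 26.0 − 11.5 = 14.5 dB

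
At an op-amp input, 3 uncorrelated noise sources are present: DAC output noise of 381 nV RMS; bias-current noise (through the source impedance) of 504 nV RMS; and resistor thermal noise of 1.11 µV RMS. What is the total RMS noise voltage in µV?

1.28 µV

Uncorrelated sources add in power (mean-square): V_tot = √(ΣV_i²)
V_tot = √[(3.81×10⁻⁷)² + (5.04×10⁻⁷)² + (1.11×10⁻⁶)²] = 1.28×10⁻⁶ V = 1.28 µV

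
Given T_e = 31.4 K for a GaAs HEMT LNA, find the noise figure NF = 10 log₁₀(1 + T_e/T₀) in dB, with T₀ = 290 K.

F = 1 + T_e/T₀ = 1 + 31.4/290 = 1.10828
NF = 10 log₁₀(1.10828) = 0.446 dB

0.446 dB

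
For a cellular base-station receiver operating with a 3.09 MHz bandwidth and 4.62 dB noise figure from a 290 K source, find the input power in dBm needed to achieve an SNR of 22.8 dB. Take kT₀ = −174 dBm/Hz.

Sensitivity = −174 + 10 log₁₀(B) + NF + SNR_min
= −174 + 64.9 + 4.62 + 22.8
= −81.68 dBm → −81.7 dBm

−81.7 dBm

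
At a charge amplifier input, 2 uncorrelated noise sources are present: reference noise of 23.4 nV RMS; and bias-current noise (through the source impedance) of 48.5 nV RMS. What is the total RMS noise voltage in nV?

Uncorrelated sources add in power (mean-square): V_tot = √(ΣV_i²)
V_tot = √[(2.34×10⁻⁸)² + (4.85×10⁻⁸)²] = 5.38×10⁻⁸ V = 53.8 nV

53.8 nV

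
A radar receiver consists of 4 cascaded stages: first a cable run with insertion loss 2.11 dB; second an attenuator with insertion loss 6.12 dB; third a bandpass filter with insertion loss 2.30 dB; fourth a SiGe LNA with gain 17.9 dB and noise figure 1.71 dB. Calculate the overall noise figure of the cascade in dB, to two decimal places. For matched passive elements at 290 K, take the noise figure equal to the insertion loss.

12.24 dB

Convert to linear (a loss of L dB is a gain of −L dB): F_i = 10^(NF_i/10), G_i = 10^(G_i,dB/10)
  Stage 1: F_1 = 10^(2.11/10) = 1.626, G_1 = 10^(−2.11/10) = 0.6152
  Stage 2: F_2 = 10^(6.12/10) = 4.093, G_2 = 10^(−6.12/10) = 0.2443
  Stage 3: F_3 = 10^(2.30/10) = 1.698, G_3 = 10^(−2.30/10) = 0.5888
  Stage 4: F_4 = 10^(1.71/10) = 1.483, G_4 = 10^(17.9/10) = 61.66
Friis cascade:
  F = 1.626 + (4.093 − 1)/0.6152 + (1.698 − 1)/0.1503 + (1.483 − 1)/0.08851 = 16.75
NF = 10 log₁₀(16.75) = 12.24 dB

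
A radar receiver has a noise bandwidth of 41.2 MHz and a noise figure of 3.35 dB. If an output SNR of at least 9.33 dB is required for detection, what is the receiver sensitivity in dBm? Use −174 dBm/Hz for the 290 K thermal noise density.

−85.2 dBm

Sensitivity = −174 + 10 log₁₀(B) + NF + SNR_min
= −174 + 76.15 + 3.35 + 9.33
= −85.17 dBm → −85.2 dBm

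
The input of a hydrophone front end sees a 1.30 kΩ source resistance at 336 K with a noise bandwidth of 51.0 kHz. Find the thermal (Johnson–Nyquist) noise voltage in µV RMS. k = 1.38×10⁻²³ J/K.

V_n = √(4kTRB)
4kTRB = 4 × 1.38×10⁻²³ × 336 × 1.30×10³ × 5.10×10⁴ = 1.23×10⁻¹² V²
V_n = √(1.23×10⁻¹²) = 1.11×10⁻⁶ V = 1.11 µV

1.11 µV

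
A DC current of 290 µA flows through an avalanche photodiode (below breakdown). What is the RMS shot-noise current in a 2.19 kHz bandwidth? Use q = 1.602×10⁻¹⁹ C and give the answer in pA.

451 pA

I_n = √(2qI·B)
2qI·B = 2 × 1.602×10⁻¹⁹ × 2.90×10⁻⁴ × 2.19×10³ = 2.03×10⁻¹⁹ A²
I_n = √(2.03×10⁻¹⁹) = 4.51×10⁻¹⁰ A = 451 pA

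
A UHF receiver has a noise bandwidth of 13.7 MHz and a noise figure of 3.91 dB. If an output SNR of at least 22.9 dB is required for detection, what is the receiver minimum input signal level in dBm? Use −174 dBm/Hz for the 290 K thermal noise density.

Sensitivity = −174 + 10 log₁₀(B) + NF + SNR_min
= −174 + 71.37 + 3.91 + 22.9
= −75.82 dBm → −75.8 dBm

−75.8 dBm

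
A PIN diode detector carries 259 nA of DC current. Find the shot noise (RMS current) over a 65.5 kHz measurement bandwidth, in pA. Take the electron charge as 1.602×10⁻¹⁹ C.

73.7 pA

I_n = √(2qI·B)
2qI·B = 2 × 1.602×10⁻¹⁹ × 2.59×10⁻⁷ × 6.55×10⁴ = 5.44×10⁻²¹ A²
I_n = √(5.44×10⁻²¹) = 7.37×10⁻¹¹ A = 73.7 pA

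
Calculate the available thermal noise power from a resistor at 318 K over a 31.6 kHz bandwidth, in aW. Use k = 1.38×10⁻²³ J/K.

139 aW

P_n = kTB = 1.38×10⁻²³ × 318 × 3.16×10⁴ = 1.39×10⁻¹⁶ W = 139 aW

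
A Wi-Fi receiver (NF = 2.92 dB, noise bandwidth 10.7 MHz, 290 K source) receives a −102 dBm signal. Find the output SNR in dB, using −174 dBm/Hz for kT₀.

Noise floor: N = −174 + 10 log₁₀(B) + NF
10 log₁₀(1.07×10⁷) = 70.29 dB
N = −174 + 70.29 + 2.92 = −100.79 dBm
SNR = P_sig − N = −102 − (−100.79) = −1.21 dB → −1.2 dB

−1.2 dB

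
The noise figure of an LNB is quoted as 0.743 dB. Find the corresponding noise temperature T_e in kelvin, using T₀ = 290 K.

F = 10^(0.743/10) = 1.18659
T_e = (F − 1)·T₀ = (1.18659 − 1) × 290 = 54.1 K

54.1 K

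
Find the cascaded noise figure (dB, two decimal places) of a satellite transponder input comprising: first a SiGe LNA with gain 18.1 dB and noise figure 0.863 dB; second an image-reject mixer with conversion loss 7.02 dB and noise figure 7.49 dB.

1.11 dB

Convert to linear (a loss of L dB is a gain of −L dB): F_i = 10^(NF_i/10), G_i = 10^(G_i,dB/10)
  Stage 1: F_1 = 10^(0.863/10) = 1.220, G_1 = 10^(18.1/10) = 64.57
  Stage 2: F_2 = 10^(7.49/10) = 5.610, G_2 = 10^(−7.02/10) = 0.1986
Friis cascade:
  F = 1.220 + (5.610 − 1)/64.57 = 1.291
NF = 10 log₁₀(1.291) = 1.11 dB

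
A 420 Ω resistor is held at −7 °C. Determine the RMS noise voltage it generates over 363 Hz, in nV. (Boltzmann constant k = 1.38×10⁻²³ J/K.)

T = −7 °C + 273.15 = 266.15 K
V_n = √(4kTRB)
4kTRB = 4 × 1.38×10⁻²³ × 266.15 × 4.20×10² × 3.63×10² = 2.24×10⁻¹⁵ V²
V_n = √(2.24×10⁻¹⁵) = 4.73×10⁻⁸ V = 47.3 nV

47.3 nV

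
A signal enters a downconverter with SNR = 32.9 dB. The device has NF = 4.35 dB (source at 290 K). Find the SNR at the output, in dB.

By definition F = SNR_in/SNR_out, so in dB: SNR_out = SNR_in − NF
SNR_out = 32.9 − 4.35 = 28.55 dB

28.55 dB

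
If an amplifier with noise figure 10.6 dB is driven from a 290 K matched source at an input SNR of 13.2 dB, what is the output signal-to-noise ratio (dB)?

By definition F = SNR_in/SNR_out, so in dB: SNR_out = SNR_in − NF
SNR_out = 13.2 − 10.6 = 2.6 dB

2.6 dB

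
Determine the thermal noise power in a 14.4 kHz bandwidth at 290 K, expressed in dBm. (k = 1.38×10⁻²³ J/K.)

−132.4 dBm

P_n = kTB = 1.38×10⁻²³ × 290 × 1.44×10⁴ = 5.76×10⁻¹⁷ W
In dBm: 10 log₁₀(5.76×10⁻¹⁷ / 10⁻³) = −132.4 dBm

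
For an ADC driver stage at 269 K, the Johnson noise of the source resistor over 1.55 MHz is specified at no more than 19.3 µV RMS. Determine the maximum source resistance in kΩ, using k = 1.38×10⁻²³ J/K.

Johnson–Nyquist: V_n = √(4kTRB) ⇒ R = V_n² / (4kTB)
4kTB = 4 × 1.38×10⁻²³ × 269 × 1.55×10⁶ = 2.30×10⁻¹⁴
R = (1.93×10⁻⁵)² / 2.30×10⁻¹⁴ = 1.62×10⁴ Ω = 16.2 kΩ

16.2 kΩ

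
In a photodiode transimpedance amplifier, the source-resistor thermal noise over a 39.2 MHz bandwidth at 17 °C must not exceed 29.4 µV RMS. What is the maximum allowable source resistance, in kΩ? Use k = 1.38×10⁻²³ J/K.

T = 17 °C + 273.15 = 290.15 K
Johnson–Nyquist: V_n = √(4kTRB) ⇒ R = V_n² / (4kTB)
4kTB = 4 × 1.38×10⁻²³ × 290.15 × 3.92×10⁷ = 6.28×10⁻¹³
R = (2.94×10⁻⁵)² / 6.28×10⁻¹³ = 1.38×10³ Ω = 1.38 kΩ

1.38 kΩ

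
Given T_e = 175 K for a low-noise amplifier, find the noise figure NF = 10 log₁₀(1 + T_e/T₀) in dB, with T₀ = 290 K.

2.05 dB

F = 1 + T_e/T₀ = 1 + 175/290 = 1.60345
NF = 10 log₁₀(1.60345) = 2.05 dB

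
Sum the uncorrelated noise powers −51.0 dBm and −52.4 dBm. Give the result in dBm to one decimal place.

Convert to linear, add, convert back:
P₁ = 7.94×10⁻⁹ W, P₂ = 5.75×10⁻⁹ W
P_tot = 1.37×10⁻⁸ W → 10 log₁₀(P_tot / 10⁻³) = −48.6 dBm

−48.6 dBm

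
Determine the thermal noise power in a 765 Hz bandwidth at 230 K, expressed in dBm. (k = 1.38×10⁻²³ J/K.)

P_n = kTB = 1.38×10⁻²³ × 230 × 7.65×10² = 2.43×10⁻¹⁸ W
In dBm: 10 log₁₀(2.43×10⁻¹⁸ / 10⁻³) = −146.1 dBm

−146.1 dBm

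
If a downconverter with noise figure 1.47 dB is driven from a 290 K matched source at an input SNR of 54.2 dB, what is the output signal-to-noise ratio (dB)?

By definition F = SNR_in/SNR_out, so in dB: SNR_out = SNR_in − NF
SNR_out = 54.2 − 1.47 = 52.73 dB

52.73 dB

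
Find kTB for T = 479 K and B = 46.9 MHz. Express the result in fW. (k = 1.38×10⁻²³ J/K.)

P_n = kTB = 1.38×10⁻²³ × 479 × 4.69×10⁷ = 3.10×10⁻¹³ W = 310 fW

310 fW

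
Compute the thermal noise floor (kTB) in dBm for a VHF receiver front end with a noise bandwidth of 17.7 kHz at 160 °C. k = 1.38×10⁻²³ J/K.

T = 160 °C + 273.15 = 433.15 K
P_n = kTB = 1.38×10⁻²³ × 433.15 × 1.77×10⁴ = 1.06×10⁻¹⁶ W
In dBm: 10 log₁₀(1.06×10⁻¹⁶ / 10⁻³) = −129.8 dBm

−129.8 dBm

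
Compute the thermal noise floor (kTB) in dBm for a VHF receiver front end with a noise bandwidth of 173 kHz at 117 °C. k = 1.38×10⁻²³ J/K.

−120.3 dBm

T = 117 °C + 273.15 = 390.15 K
P_n = kTB = 1.38×10⁻²³ × 390.15 × 1.73×10⁵ = 9.31×10⁻¹⁶ W
In dBm: 10 log₁₀(9.31×10⁻¹⁶ / 10⁻³) = −120.3 dBm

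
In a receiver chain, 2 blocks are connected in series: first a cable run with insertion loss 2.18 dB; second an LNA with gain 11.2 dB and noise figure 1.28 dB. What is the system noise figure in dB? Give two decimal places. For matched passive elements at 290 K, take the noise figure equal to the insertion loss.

3.46 dB

Convert to linear (a loss of L dB is a gain of −L dB): F_i = 10^(NF_i/10), G_i = 10^(G_i,dB/10)
  Stage 1: F_1 = 10^(2.18/10) = 1.652, G_1 = 10^(−2.18/10) = 0.6053
  Stage 2: F_2 = 10^(1.28/10) = 1.343, G_2 = 10^(11.2/10) = 13.18
Friis cascade:
  F = 1.652 + (1.343 − 1)/0.6053 = 2.218
NF = 10 log₁₀(2.218) = 3.46 dB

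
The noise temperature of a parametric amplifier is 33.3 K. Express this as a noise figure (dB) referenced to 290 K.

F = 1 + T_e/T₀ = 1 + 33.3/290 = 1.11483
NF = 10 log₁₀(1.11483) = 0.472 dB

0.472 dB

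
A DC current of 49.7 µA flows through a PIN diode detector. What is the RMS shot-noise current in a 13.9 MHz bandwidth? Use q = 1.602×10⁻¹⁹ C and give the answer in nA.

I_n = √(2qI·B)
2qI·B = 2 × 1.602×10⁻¹⁹ × 4.97×10⁻⁵ × 1.39×10⁷ = 2.21×10⁻¹⁶ A²
I_n = √(2.21×10⁻¹⁶) = 1.49×10⁻⁸ A = 14.9 nA

14.9 nA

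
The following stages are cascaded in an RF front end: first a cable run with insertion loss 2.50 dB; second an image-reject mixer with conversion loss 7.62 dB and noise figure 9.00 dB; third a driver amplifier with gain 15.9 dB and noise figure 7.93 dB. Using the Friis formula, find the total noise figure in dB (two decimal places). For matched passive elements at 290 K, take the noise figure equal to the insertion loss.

Convert to linear (a loss of L dB is a gain of −L dB): F_i = 10^(NF_i/10), G_i = 10^(G_i,dB/10)
  Stage 1: F_1 = 10^(2.50/10) = 1.778, G_1 = 10^(−2.50/10) = 0.5623
  Stage 2: F_2 = 10^(9.00/10) = 7.943, G_2 = 10^(−7.62/10) = 0.1730
  Stage 3: F_3 = 10^(7.93/10) = 6.209, G_3 = 10^(15.9/10) = 38.90
Friis cascade:
  F = 1.778 + (7.943 − 1)/0.5623 + (6.209 − 1)/0.09727 = 67.67
NF = 10 log₁₀(67.67) = 18.30 dB

18.30 dB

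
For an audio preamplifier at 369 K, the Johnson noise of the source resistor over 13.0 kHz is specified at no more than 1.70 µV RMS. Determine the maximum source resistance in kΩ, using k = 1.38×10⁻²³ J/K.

10.9 kΩ

Johnson–Nyquist: V_n = √(4kTRB) ⇒ R = V_n² / (4kTB)
4kTB = 4 × 1.38×10⁻²³ × 369 × 1.30×10⁴ = 2.65×10⁻¹⁶
R = (1.70×10⁻⁶)² / 2.65×10⁻¹⁶ = 1.09×10⁴ Ω = 10.9 kΩ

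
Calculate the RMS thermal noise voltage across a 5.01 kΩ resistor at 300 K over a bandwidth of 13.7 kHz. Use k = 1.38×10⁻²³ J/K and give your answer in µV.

V_n = √(4kTRB)
4kTRB = 4 × 1.38×10⁻²³ × 300 × 5.01×10³ × 1.37×10⁴ = 1.14×10⁻¹² V²
V_n = √(1.14×10⁻¹²) = 1.07×10⁻⁶ V = 1.07 µV

1.07 µV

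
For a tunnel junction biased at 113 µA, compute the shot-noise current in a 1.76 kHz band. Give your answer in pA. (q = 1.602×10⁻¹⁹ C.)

I_n = √(2qI·B)
2qI·B = 2 × 1.602×10⁻¹⁹ × 1.13×10⁻⁴ × 1.76×10³ = 6.37×10⁻²⁰ A²
I_n = √(6.37×10⁻²⁰) = 2.52×10⁻¹⁰ A = 252 pA

252 pA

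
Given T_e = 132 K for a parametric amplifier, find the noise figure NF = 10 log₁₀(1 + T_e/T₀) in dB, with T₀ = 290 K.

F = 1 + T_e/T₀ = 1 + 132/290 = 1.45517
NF = 10 log₁₀(1.45517) = 1.63 dB

1.63 dB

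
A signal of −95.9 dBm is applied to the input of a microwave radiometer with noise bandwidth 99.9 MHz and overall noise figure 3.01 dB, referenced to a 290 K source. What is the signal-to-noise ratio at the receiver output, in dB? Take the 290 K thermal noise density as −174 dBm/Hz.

−4.9 dB

Noise floor: N = −174 + 10 log₁₀(B) + NF
10 log₁₀(9.99×10⁷) = 80 dB
N = −174 + 80 + 3.01 = −90.99 dBm
SNR = P_sig − N = −95.9 − (−90.99) = −4.91 dB → −4.9 dB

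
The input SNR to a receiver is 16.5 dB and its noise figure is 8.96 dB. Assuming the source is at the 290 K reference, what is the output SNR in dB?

7.54 dB

By definition F = SNR_in/SNR_out, so in dB: SNR_out = SNR_in − NF
SNR_out = 16.5 − 8.96 = 7.54 dB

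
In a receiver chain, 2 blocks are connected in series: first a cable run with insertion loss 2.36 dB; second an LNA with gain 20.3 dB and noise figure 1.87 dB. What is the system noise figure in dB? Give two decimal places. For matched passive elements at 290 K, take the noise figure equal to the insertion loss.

Convert to linear (a loss of L dB is a gain of −L dB): F_i = 10^(NF_i/10), G_i = 10^(G_i,dB/10)
  Stage 1: F_1 = 10^(2.36/10) = 1.722, G_1 = 10^(−2.36/10) = 0.5808
  Stage 2: F_2 = 10^(1.87/10) = 1.538, G_2 = 10^(20.3/10) = 107.2
Friis cascade:
  F = 1.722 + (1.538 − 1)/0.5808 = 2.649
NF = 10 log₁₀(2.649) = 4.23 dB

4.23 dB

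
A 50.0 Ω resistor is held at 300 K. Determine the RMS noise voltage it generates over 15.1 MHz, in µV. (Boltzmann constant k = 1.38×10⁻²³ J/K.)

3.54 µV

V_n = √(4kTRB)
4kTRB = 4 × 1.38×10⁻²³ × 300 × 5.00×10¹ × 1.51×10⁷ = 1.25×10⁻¹¹ V²
V_n = √(1.25×10⁻¹¹) = 3.54×10⁻⁶ V = 3.54 µV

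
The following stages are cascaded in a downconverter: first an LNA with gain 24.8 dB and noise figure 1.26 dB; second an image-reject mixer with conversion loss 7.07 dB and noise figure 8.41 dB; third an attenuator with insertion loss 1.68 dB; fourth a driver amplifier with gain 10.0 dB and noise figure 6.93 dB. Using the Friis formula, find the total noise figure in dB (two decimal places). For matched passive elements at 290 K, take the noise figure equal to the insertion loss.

Convert to linear (a loss of L dB is a gain of −L dB): F_i = 10^(NF_i/10), G_i = 10^(G_i,dB/10)
  Stage 1: F_1 = 10^(1.26/10) = 1.337, G_1 = 10^(24.8/10) = 302.0
  Stage 2: F_2 = 10^(8.41/10) = 6.934, G_2 = 10^(−7.07/10) = 0.1963
  Stage 3: F_3 = 10^(1.68/10) = 1.472, G_3 = 10^(−1.68/10) = 0.6792
  Stage 4: F_4 = 10^(6.93/10) = 4.932, G_4 = 10^(10.0/10) = 10.00
Friis cascade:
  F = 1.337 + (6.934 − 1)/302.0 + (1.472 − 1)/59.29 + (4.932 − 1)/40.27 = 1.462
NF = 10 log₁₀(1.462) = 1.65 dB

1.65 dB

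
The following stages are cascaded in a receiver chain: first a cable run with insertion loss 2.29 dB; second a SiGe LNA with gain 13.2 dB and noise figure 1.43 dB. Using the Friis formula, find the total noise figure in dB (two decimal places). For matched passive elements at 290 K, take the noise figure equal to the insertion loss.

Convert to linear (a loss of L dB is a gain of −L dB): F_i = 10^(NF_i/10), G_i = 10^(G_i,dB/10)
  Stage 1: F_1 = 10^(2.29/10) = 1.694, G_1 = 10^(−2.29/10) = 0.5902
  Stage 2: F_2 = 10^(1.43/10) = 1.390, G_2 = 10^(13.2/10) = 20.89
Friis cascade:
  F = 1.694 + (1.390 − 1)/0.5902 = 2.355
NF = 10 log₁₀(2.355) = 3.72 dB

3.72 dB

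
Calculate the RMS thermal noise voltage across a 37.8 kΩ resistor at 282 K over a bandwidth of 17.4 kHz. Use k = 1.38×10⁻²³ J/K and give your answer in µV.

V_n = √(4kTRB)
4kTRB = 4 × 1.38×10⁻²³ × 282 × 3.78×10⁴ × 1.74×10⁴ = 1.02×10⁻¹¹ V²
V_n = √(1.02×10⁻¹¹) = 3.20×10⁻⁶ V = 3.20 µV

3.20 µV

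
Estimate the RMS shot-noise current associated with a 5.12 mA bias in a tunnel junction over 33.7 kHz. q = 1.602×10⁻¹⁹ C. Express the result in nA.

I_n = √(2qI·B)
2qI·B = 2 × 1.602×10⁻¹⁹ × 5.12×10⁻³ × 3.37×10⁴ = 5.53×10⁻¹⁷ A²
I_n = √(5.53×10⁻¹⁷) = 7.44×10⁻⁹ A = 7.44 nA

7.44 nA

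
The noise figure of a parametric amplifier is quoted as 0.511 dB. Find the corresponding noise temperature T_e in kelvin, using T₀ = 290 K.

F = 10^(0.511/10) = 1.12486
T_e = (F − 1)·T₀ = (1.12486 − 1) × 290 = 36.2 K

36.2 K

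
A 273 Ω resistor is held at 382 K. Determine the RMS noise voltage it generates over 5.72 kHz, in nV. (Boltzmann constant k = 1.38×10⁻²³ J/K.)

181 nV

V_n = √(4kTRB)
4kTRB = 4 × 1.38×10⁻²³ × 382 × 2.73×10² × 5.72×10³ = 3.29×10⁻¹⁴ V²
V_n = √(3.29×10⁻¹⁴) = 1.81×10⁻⁷ V = 181 nV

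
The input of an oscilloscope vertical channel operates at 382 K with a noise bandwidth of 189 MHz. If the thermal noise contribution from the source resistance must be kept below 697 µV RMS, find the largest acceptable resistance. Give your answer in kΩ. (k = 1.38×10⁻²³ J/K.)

122 kΩ

Johnson–Nyquist: V_n = √(4kTRB) ⇒ R = V_n² / (4kTB)
4kTB = 4 × 1.38×10⁻²³ × 382 × 1.89×10⁸ = 3.99×10⁻¹²
R = (6.97×10⁻⁴)² / 3.99×10⁻¹² = 1.22×10⁵ Ω = 122 kΩ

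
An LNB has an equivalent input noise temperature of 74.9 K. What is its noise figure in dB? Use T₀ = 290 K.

0.998 dB

F = 1 + T_e/T₀ = 1 + 74.9/290 = 1.25828
NF = 10 log₁₀(1.25828) = 0.998 dB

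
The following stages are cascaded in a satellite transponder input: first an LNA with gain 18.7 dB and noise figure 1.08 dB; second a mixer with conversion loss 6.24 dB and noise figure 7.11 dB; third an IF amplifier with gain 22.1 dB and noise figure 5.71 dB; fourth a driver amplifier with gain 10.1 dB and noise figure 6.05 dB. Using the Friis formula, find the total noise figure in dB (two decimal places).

Convert to linear (a loss of L dB is a gain of −L dB): F_i = 10^(NF_i/10), G_i = 10^(G_i,dB/10)
  Stage 1: F_1 = 10^(1.08/10) = 1.282, G_1 = 10^(18.7/10) = 74.13
  Stage 2: F_2 = 10^(7.11/10) = 5.140, G_2 = 10^(−6.24/10) = 0.2377
  Stage 3: F_3 = 10^(5.71/10) = 3.724, G_3 = 10^(22.1/10) = 162.2
  Stage 4: F_4 = 10^(6.05/10) = 4.027, G_4 = 10^(10.1/10) = 10.23
Friis cascade:
  F = 1.282 + (5.140 − 1)/74.13 + (3.724 − 1)/17.62 + (4.027 − 1)/2858 = 1.494
NF = 10 log₁₀(1.494) = 1.74 dB

1.74 dB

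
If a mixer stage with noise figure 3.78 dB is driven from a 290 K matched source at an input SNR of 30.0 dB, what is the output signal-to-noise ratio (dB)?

By definition F = SNR_in/SNR_out, so in dB: SNR_out = SNR_in − NF
SNR_out = 30.0 − 3.78 = 26.22 dB

26.22 dB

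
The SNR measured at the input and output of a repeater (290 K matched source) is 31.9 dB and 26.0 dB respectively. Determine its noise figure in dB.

5.9 dB

NF (dB) = SNR_in(dB) − SNR_out(dB) when the source is at T₀
NF = 31.9 − 26.0 = 5.9 dB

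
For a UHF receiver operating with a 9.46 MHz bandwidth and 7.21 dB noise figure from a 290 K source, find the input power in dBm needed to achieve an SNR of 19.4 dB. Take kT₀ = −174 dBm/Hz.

−77.6 dBm

Sensitivity = −174 + 10 log₁₀(B) + NF + SNR_min
= −174 + 69.76 + 7.21 + 19.4
= −77.63 dBm → −77.6 dBm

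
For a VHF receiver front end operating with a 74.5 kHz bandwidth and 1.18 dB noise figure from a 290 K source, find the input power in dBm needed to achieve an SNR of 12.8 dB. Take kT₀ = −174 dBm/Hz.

Sensitivity = −174 + 10 log₁₀(B) + NF + SNR_min
= −174 + 48.72 + 1.18 + 12.8
= −111.30 dBm → −111.3 dBm

−111.3 dBm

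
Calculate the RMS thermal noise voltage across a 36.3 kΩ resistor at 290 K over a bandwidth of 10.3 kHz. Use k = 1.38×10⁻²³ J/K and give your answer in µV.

V_n = √(4kTRB)
4kTRB = 4 × 1.38×10⁻²³ × 290 × 3.63×10⁴ × 1.03×10⁴ = 5.99×10⁻¹² V²
V_n = √(5.99×10⁻¹²) = 2.45×10⁻⁶ V = 2.45 µV

2.45 µV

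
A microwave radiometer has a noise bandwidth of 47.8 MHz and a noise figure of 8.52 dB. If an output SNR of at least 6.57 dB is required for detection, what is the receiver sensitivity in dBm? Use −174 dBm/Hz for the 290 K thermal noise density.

−82.1 dBm

Sensitivity = −174 + 10 log₁₀(B) + NF + SNR_min
= −174 + 76.79 + 8.52 + 6.57
= −82.12 dBm → −82.1 dBm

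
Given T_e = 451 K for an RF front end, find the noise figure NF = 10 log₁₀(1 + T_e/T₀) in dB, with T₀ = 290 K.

4.07 dB

F = 1 + T_e/T₀ = 1 + 451/290 = 2.55517
NF = 10 log₁₀(2.55517) = 4.07 dB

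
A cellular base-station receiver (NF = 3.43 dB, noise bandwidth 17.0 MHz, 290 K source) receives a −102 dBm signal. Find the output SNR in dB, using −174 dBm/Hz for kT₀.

−3.7 dB

Noise floor: N = −174 + 10 log₁₀(B) + NF
10 log₁₀(1.70×10⁷) = 72.3 dB
N = −174 + 72.3 + 3.43 = −98.27 dBm
SNR = P_sig − N = −102 − (−98.27) = −3.73 dB → −3.7 dB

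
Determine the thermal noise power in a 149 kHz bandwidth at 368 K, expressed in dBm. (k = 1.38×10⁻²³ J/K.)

P_n = kTB = 1.38×10⁻²³ × 368 × 1.49×10⁵ = 7.57×10⁻¹⁶ W
In dBm: 10 log₁₀(7.57×10⁻¹⁶ / 10⁻³) = −121.2 dBm

−121.2 dBm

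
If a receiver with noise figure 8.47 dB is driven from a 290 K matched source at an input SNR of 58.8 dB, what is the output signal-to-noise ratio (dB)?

50.33 dB

By definition F = SNR_in/SNR_out, so in dB: SNR_out = SNR_in − NF
SNR_out = 58.8 − 8.47 = 50.33 dB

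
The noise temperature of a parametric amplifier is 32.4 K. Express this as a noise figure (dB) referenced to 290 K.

F = 1 + T_e/T₀ = 1 + 32.4/290 = 1.11172
NF = 10 log₁₀(1.11172) = 0.460 dB

0.460 dB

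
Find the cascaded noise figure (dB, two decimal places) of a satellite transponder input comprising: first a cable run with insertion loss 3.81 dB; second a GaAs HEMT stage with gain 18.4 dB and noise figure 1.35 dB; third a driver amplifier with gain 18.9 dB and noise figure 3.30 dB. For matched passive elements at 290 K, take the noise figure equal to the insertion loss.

5.21 dB

Convert to linear (a loss of L dB is a gain of −L dB): F_i = 10^(NF_i/10), G_i = 10^(G_i,dB/10)
  Stage 1: F_1 = 10^(3.81/10) = 2.404, G_1 = 10^(−3.81/10) = 0.4159
  Stage 2: F_2 = 10^(1.35/10) = 1.365, G_2 = 10^(18.4/10) = 69.18
  Stage 3: F_3 = 10^(3.30/10) = 2.138, G_3 = 10^(18.9/10) = 77.62
Friis cascade:
  F = 2.404 + (1.365 − 1)/0.4159 + (2.138 − 1)/28.77 = 3.321
NF = 10 log₁₀(3.321) = 5.21 dB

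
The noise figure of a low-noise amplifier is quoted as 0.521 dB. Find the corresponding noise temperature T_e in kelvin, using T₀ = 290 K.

37.0 K

F = 10^(0.521/10) = 1.12746
T_e = (F − 1)·T₀ = (1.12746 − 1) × 290 = 37.0 K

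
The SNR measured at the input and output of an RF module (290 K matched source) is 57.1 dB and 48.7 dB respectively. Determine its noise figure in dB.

8.4 dB

NF (dB) = SNR_in(dB) − SNR_out(dB) when the source is at T₀
NF = 57.1 − 48.7 = 8.4 dB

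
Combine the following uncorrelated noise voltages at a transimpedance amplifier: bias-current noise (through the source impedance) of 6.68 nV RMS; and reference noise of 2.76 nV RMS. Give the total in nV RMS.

7.23 nV

Uncorrelated sources add in power (mean-square): V_tot = √(ΣV_i²)
V_tot = √[(6.68×10⁻⁹)² + (2.76×10⁻⁹)²] = 7.23×10⁻⁹ V = 7.23 nV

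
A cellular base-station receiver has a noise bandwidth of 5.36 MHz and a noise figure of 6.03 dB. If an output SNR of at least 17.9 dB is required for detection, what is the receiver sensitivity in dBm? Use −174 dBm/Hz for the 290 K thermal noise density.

−82.8 dBm

Sensitivity = −174 + 10 log₁₀(B) + NF + SNR_min
= −174 + 67.29 + 6.03 + 17.9
= −82.78 dBm → −82.8 dBm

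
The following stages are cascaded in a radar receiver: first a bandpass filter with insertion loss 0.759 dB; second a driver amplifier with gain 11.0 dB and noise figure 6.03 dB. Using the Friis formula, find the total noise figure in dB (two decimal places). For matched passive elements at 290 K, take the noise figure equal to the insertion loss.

Convert to linear (a loss of L dB is a gain of −L dB): F_i = 10^(NF_i/10), G_i = 10^(G_i,dB/10)
  Stage 1: F_1 = 10^(0.759/10) = 1.191, G_1 = 10^(−0.759/10) = 0.8397
  Stage 2: F_2 = 10^(6.03/10) = 4.009, G_2 = 10^(11.0/10) = 12.59
Friis cascade:
  F = 1.191 + (4.009 − 1)/0.8397 = 4.774
NF = 10 log₁₀(4.774) = 6.79 dB

6.79 dB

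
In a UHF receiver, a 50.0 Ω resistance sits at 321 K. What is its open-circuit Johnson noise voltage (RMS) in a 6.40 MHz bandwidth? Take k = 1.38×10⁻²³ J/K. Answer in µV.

2.38 µV

V_n = √(4kTRB)
4kTRB = 4 × 1.38×10⁻²³ × 321 × 5.00×10¹ × 6.40×10⁶ = 5.67×10⁻¹² V²
V_n = √(5.67×10⁻¹²) = 2.38×10⁻⁶ V = 2.38 µV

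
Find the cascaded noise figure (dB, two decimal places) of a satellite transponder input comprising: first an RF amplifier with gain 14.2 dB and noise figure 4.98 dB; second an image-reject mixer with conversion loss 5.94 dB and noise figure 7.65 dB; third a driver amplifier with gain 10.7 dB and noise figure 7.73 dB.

Convert to linear (a loss of L dB is a gain of −L dB): F_i = 10^(NF_i/10), G_i = 10^(G_i,dB/10)
  Stage 1: F_1 = 10^(4.98/10) = 3.148, G_1 = 10^(14.2/10) = 26.30
  Stage 2: F_2 = 10^(7.65/10) = 5.821, G_2 = 10^(−5.94/10) = 0.2547
  Stage 3: F_3 = 10^(7.73/10) = 5.929, G_3 = 10^(10.7/10) = 11.75
Friis cascade:
  F = 3.148 + (5.821 − 1)/26.30 + (5.929 − 1)/6.699 = 4.067
NF = 10 log₁₀(4.067) = 6.09 dB

6.09 dB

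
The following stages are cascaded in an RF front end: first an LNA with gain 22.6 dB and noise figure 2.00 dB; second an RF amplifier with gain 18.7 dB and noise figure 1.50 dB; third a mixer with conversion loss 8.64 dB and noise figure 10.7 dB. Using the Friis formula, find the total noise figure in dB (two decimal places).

2.01 dB

Convert to linear (a loss of L dB is a gain of −L dB): F_i = 10^(NF_i/10), G_i = 10^(G_i,dB/10)
  Stage 1: F_1 = 10^(2.00/10) = 1.585, G_1 = 10^(22.6/10) = 182.0
  Stage 2: F_2 = 10^(1.50/10) = 1.413, G_2 = 10^(18.7/10) = 74.13
  Stage 3: F_3 = 10^(10.7/10) = 11.75, G_3 = 10^(−8.64/10) = 0.1368
Friis cascade:
  F = 1.585 + (1.413 − 1)/182.0 + (11.75 − 1)/1.349×10⁴ = 1.588
NF = 10 log₁₀(1.588) = 2.01 dB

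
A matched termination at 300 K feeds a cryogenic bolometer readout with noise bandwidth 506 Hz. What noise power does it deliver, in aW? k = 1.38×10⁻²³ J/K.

2.09 aW

P_n = kTB = 1.38×10⁻²³ × 300 × 5.06×10² = 2.09×10⁻¹⁸ W = 2.09 aW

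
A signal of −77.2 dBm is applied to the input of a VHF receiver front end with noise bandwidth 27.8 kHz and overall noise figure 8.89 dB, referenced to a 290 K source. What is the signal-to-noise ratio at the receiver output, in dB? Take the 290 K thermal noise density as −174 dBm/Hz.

Noise floor: N = −174 + 10 log₁₀(B) + NF
10 log₁₀(2.78×10⁴) = 44.44 dB
N = −174 + 44.44 + 8.89 = −120.67 dBm
SNR = P_sig − N = −77.2 − (−120.67) = 43.47 dB → 43.5 dB

43.5 dB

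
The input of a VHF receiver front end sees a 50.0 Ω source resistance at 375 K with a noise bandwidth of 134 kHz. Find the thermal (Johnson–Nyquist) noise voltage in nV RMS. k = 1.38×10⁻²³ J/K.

372 nV

V_n = √(4kTRB)
4kTRB = 4 × 1.38×10⁻²³ × 375 × 5.00×10¹ × 1.34×10⁵ = 1.39×10⁻¹³ V²
V_n = √(1.39×10⁻¹³) = 3.72×10⁻⁷ V = 372 nV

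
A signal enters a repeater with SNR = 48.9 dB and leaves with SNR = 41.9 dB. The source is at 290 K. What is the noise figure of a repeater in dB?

7.0 dB

NF (dB) = SNR_in(dB) − SNR_out(dB) when the source is at T₀
NF = 48.9 − 41.9 = 7.0 dB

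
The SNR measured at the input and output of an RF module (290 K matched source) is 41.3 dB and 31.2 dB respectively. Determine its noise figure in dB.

10.1 dB

NF (dB) = SNR_in(dB) − SNR_out(dB) when the source is at T₀
NF = 41.3 − 31.2 = 10.1 dB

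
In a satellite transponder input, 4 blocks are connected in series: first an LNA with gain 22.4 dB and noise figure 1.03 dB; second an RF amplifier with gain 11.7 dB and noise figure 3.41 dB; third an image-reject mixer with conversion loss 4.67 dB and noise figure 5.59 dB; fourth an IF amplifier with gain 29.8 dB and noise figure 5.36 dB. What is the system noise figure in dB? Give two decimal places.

1.07 dB

Convert to linear (a loss of L dB is a gain of −L dB): F_i = 10^(NF_i/10), G_i = 10^(G_i,dB/10)
  Stage 1: F_1 = 10^(1.03/10) = 1.268, G_1 = 10^(22.4/10) = 173.8
  Stage 2: F_2 = 10^(3.41/10) = 2.193, G_2 = 10^(11.7/10) = 14.79
  Stage 3: F_3 = 10^(5.59/10) = 3.622, G_3 = 10^(−4.67/10) = 0.3412
  Stage 4: F_4 = 10^(5.36/10) = 3.436, G_4 = 10^(29.8/10) = 955.0
Friis cascade:
  F = 1.268 + (2.193 − 1)/173.8 + (3.622 − 1)/2570 + (3.436 − 1)/877.0 = 1.278
NF = 10 log₁₀(1.278) = 1.07 dB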